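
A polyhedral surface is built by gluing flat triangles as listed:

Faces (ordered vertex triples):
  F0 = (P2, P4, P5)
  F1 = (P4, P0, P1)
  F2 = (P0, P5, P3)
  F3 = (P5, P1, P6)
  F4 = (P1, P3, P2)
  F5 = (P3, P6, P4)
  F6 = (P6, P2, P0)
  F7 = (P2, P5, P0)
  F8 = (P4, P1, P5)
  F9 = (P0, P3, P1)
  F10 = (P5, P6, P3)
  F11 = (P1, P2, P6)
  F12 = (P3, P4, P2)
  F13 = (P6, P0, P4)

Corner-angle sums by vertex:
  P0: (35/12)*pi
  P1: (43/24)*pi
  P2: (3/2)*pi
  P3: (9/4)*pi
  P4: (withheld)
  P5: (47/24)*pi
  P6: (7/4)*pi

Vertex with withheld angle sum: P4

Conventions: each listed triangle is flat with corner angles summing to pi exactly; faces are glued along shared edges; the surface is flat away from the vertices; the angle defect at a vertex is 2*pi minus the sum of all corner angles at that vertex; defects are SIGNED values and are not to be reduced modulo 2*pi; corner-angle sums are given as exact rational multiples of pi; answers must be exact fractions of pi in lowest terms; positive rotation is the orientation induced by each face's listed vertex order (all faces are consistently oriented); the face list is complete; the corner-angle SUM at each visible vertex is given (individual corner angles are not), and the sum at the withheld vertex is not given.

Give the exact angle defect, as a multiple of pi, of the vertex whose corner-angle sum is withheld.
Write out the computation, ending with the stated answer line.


V = 7, E = 21, F = 14; chi = V - E + F = 0
Gauss-Bonnet: total defect = 2*pi*chi = 0; visible defects sum to -pi/6

Answer: defect(P4) = pi/6


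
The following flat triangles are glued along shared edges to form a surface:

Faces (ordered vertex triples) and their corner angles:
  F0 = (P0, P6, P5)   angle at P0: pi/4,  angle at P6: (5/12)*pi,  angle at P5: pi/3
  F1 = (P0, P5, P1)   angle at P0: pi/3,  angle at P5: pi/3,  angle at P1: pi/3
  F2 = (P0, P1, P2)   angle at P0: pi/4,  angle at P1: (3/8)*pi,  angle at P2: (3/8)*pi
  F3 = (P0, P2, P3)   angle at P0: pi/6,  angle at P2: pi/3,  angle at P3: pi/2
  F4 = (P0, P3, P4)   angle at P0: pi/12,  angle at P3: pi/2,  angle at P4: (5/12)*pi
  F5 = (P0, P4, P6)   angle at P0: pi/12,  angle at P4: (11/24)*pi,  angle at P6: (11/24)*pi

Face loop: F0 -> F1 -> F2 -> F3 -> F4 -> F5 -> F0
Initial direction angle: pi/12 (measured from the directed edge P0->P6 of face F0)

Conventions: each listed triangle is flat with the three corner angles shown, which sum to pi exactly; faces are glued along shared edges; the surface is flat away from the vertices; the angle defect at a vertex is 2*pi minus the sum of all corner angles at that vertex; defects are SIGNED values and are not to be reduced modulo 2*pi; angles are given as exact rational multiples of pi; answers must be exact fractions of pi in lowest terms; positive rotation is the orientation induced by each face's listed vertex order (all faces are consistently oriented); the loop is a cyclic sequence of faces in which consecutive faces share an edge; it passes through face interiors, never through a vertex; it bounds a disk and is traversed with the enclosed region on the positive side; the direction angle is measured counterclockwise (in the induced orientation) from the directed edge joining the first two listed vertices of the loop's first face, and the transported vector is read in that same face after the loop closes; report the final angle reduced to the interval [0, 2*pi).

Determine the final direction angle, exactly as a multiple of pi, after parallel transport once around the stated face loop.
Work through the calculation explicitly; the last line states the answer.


enclosed vertex P0: corner angles sum to (7/6)*pi, defect = 2*pi - (7/6)*pi = (5/6)*pi
by Gauss-Bonnet the loop rotates the vector by the enclosed defect sum (positive orientation, mod 2*pi)
final angle = pi/12 + (5/6)*pi = (11/12)*pi (mod 2*pi)

Answer: final direction angle = (11/12)*pi


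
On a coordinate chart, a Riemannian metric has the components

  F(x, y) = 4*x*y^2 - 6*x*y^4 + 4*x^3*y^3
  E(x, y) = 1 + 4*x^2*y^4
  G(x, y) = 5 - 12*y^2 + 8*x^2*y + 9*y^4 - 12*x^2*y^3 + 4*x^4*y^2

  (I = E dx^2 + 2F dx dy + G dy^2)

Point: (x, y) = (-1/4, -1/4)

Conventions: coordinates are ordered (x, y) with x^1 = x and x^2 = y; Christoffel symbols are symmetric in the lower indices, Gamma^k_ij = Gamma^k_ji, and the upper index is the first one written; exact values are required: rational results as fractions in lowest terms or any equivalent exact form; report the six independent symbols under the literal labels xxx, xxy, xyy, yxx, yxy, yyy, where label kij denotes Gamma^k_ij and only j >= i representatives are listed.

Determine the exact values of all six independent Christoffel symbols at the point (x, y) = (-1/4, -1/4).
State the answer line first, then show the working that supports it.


Answer: Gamma_xxx = -2/2137, Gamma_xxy = -4/2137, Gamma_xyy = -26/2137, Gamma_yxx = 114/2137, Gamma_yxy = 228/2137, Gamma_yyy = 1482/2137

E = 1025/1024, F = -57/1024, G = 4273/1024 at the point
E_x = -1/128, E_y = -1/64, F_x = 55/256, F_y = 101/256, G_x = 57/64, G_y = 741/128
EG - F^2 = 2137/512;  g^inv = (512/2137) * [[4273/1024, 57/1024], [57/1024, 1025/1024]]
first-kind symbols [ij,l] = (1/2)(d_i g_jl + d_j g_il - d_l g_ij): [xx,x] = E_x/2 = -1/256, [xx,y] = F_x - E_y/2 = 57/256, [xy,x] = E_y/2 = -1/128, [xy,y] = G_x/2 = 57/128, [yy,x] = F_y - G_x/2 = -13/256, [yy,y] = G_y/2 = 741/256
Gamma^x_ij = (G*[ij,x] - F*[ij,y])/(EG - F^2), Gamma^y_ij = (E*[ij,y] - F*[ij,x])/(EG - F^2)


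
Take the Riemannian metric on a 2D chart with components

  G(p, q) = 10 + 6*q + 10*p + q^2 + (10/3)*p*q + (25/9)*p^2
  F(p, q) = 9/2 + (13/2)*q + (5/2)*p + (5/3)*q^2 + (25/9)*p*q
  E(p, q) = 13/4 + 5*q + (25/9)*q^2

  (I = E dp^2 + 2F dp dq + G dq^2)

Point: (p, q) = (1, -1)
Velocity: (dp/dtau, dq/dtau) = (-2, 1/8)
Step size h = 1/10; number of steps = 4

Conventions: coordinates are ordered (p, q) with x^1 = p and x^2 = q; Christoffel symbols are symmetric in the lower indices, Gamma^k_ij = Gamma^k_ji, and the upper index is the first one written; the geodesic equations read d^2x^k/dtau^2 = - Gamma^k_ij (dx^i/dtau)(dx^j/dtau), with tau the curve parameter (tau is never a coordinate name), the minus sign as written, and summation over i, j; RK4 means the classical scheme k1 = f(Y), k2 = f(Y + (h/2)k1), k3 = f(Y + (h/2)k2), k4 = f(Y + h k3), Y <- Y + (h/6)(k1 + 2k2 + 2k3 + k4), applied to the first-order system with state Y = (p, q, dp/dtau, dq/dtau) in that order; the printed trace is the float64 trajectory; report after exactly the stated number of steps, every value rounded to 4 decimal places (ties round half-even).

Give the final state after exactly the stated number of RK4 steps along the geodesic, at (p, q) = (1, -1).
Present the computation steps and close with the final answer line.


f(Y) = (dp/dtau, dq/dtau, -Gamma^p_ij Y'^i Y'^j, -Gamma^q_ij Y'^i Y'^j) with the Gammas evaluated at the stage position; h = 0.100000; intermediate values shown to 6 dp
step 0: p = 1.0000, q = -1.0000, dp/dtau = -2.0000, dq/dtau = 0.1250
step 1:
  k1: at (p, q) = (1.000000, -1.000000), (dp/dtau, dq/dtau) = (-2.000000, 0.125000); Gamma_ppp = 0.000000, Gamma_ppq = -0.019194, Gamma_pqq = -0.011516, Gamma_qpp = 0.000000, Gamma_qpq = 0.422265, Gamma_qqq = 0.253359; k1 = (-2.000000, 0.125000, -0.009417, 0.207174)
  k2: at (p, q) = (0.900000, -0.993750), (dp/dtau, dq/dtau) = (-2.000471, 0.135359); Gamma_ppp = 0.000000, Gamma_ppq = -0.019553, Gamma_pqq = -0.011732, Gamma_qpp = 0.000000, Gamma_qpq = 0.438779, Gamma_qqq = 0.263267; k2 = (-2.000471, 0.135359, -0.010374, 0.232803)
  k3: at (p, q) = (0.899976, -0.993232), (dp/dtau, dq/dtau) = (-2.000519, 0.136640); Gamma_ppp = 0.000000, Gamma_ppq = -0.019441, Gamma_pqq = -0.011665, Gamma_qpp = 0.000000, Gamma_qpq = 0.438737, Gamma_qqq = 0.263242; k3 = (-2.000519, 0.136640, -0.010411, 0.234944)
  k4: at (p, q) = (0.799948, -0.986336), (dp/dtau, dq/dtau) = (-2.001041, 0.148494); Gamma_ppp = 0.000000, Gamma_ppq = -0.019621, Gamma_pqq = -0.011773, Gamma_qpp = 0.000000, Gamma_qpq = 0.456386, Gamma_qqq = 0.273832; k4 = (-2.001041, 0.148494, -0.011401, 0.265186)
  Y <- Y + (h/6)(k1 + 2k2 + 2k3 + k4): p = 0.7999, q = -0.9864, dp/dtau = -2.0010, dq/dtau = 0.1485
step 2:
  k1: at (p, q) = (0.799950, -0.986375), (dp/dtau, dq/dtau) = (-2.001040, 0.148464); Gamma_ppp = 0.000000, Gamma_ppq = -0.019631, Gamma_pqq = -0.011778, Gamma_qpp = 0.000000, Gamma_qpq = 0.456389, Gamma_qqq = 0.273834; k1 = (-2.001040, 0.148464, -0.011404, 0.265135)
  k2: at (p, q) = (0.699898, -0.978952), (dp/dtau, dq/dtau) = (-2.001610, 0.161721); Gamma_ppp = 0.000000, Gamma_ppq = -0.019620, Gamma_pqq = -0.011772, Gamma_qpp = 0.000000, Gamma_qpq = 0.475281, Gamma_qqq = 0.285169; k2 = (-2.001610, 0.161721, -0.012394, 0.300241)
  k3: at (p, q) = (0.699869, -0.978289), (dp/dtau, dq/dtau) = (-2.001660, 0.163476); Gamma_ppp = 0.000000, Gamma_ppq = -0.019449, Gamma_pqq = -0.011670, Gamma_qpp = 0.000000, Gamma_qpq = 0.475218, Gamma_qqq = 0.285131; k3 = (-2.001660, 0.163476, -0.012417, 0.303385)
  k4: at (p, q) = (0.599784, -0.970028), (dp/dtau, dq/dtau) = (-2.002281, 0.178803); Gamma_ppp = 0.000000, Gamma_ppq = -0.019085, Gamma_pqq = -0.011451, Gamma_qpp = 0.000000, Gamma_qpq = 0.495415, Gamma_qqq = 0.297249; k4 = (-2.002281, 0.178803, -0.013300, 0.345227)
  Y <- Y + (h/6)(k1 + 2k2 + 2k3 + k4): p = 0.5998, q = -0.9701, dp/dtau = -2.0023, dq/dtau = 0.1788
step 3:
  k1: at (p, q) = (0.599785, -0.970081), (dp/dtau, dq/dtau) = (-2.002279, 0.178758); Gamma_ppp = 0.000000, Gamma_ppq = -0.019100, Gamma_pqq = -0.011460, Gamma_qpp = 0.000000, Gamma_qpq = 0.495421, Gamma_qqq = 0.297252; k1 = (-2.002279, 0.178758, -0.013307, 0.345146)
  k2: at (p, q) = (0.499671, -0.961143), (dp/dtau, dq/dtau) = (-2.002944, 0.196015); Gamma_ppp = 0.000000, Gamma_ppq = -0.018348, Gamma_pqq = -0.011009, Gamma_qpp = 0.000000, Gamma_qpq = 0.517038, Gamma_qqq = 0.310223; k2 = (-2.002944, 0.196015, -0.013984, 0.394066)
  k3: at (p, q) = (0.499638, -0.960280), (dp/dtau, dq/dtau) = (-2.002978, 0.198461); Gamma_ppp = 0.000000, Gamma_ppq = -0.018080, Gamma_pqq = -0.010848, Gamma_qpp = 0.000000, Gamma_qpq = 0.516940, Gamma_qqq = 0.310164; k3 = (-2.002978, 0.198461, -0.013947, 0.398765)
  k4: at (p, q) = (0.399488, -0.950235), (dp/dtau, dq/dtau) = (-2.003673, 0.218634); Gamma_ppp = 0.000000, Gamma_ppq = -0.016649, Gamma_pqq = -0.009989, Gamma_qpp = 0.000000, Gamma_qpq = 0.540003, Gamma_qqq = 0.324002; k4 = (-2.003673, 0.218634, -0.014109, 0.457632)
  Y <- Y + (h/6)(k1 + 2k2 + 2k3 + k4): p = 0.3995, q = -0.9503, dp/dtau = -2.0037, dq/dtau = 0.2186
step 4:
  k1: at (p, q) = (0.399489, -0.950308), (dp/dtau, dq/dtau) = (-2.003667, 0.218565); Gamma_ppp = 0.000000, Gamma_ppq = -0.016674, Gamma_pqq = -0.010004, Gamma_qpp = 0.000000, Gamma_qpq = 0.540012, Gamma_qqq = 0.324007; k1 = (-2.003667, 0.218565, -0.014126, 0.457499)
  k2: at (p, q) = (0.299305, -0.939380), (dp/dtau, dq/dtau) = (-2.004373, 0.241440); Gamma_ppp = 0.000000, Gamma_ppq = -0.014479, Gamma_pqq = -0.008687, Gamma_qpp = 0.000000, Gamma_qpq = 0.564617, Gamma_qqq = 0.338770; k2 = (-2.004373, 0.241440, -0.013507, 0.526729)
  k3: at (p, q) = (0.299270, -0.938236), (dp/dtau, dq/dtau) = (-2.004342, 0.244902); Gamma_ppp = 0.000000, Gamma_ppq = -0.014048, Gamma_pqq = -0.008429, Gamma_qpp = 0.000000, Gamma_qpq = 0.564460, Gamma_qqq = 0.338676; k3 = (-2.004342, 0.244902, -0.013286, 0.533836)
  k4: at (p, q) = (0.199055, -0.925818), (dp/dtau, dq/dtau) = (-2.004995, 0.271949); Gamma_ppp = 0.000000, Gamma_ppq = -0.010562, Gamma_pqq = -0.006337, Gamma_qpp = 0.000000, Gamma_qpq = 0.590525, Gamma_qqq = 0.354315; k4 = (-2.004995, 0.271949, -0.011049, 0.617771)
  Y <- Y + (h/6)(k1 + 2k2 + 2k3 + k4): p = 0.1991, q = -0.9259, dp/dtau = -2.0050, dq/dtau = 0.2718

Answer: p = 0.1991, q = -0.9259, dp/dtau = -2.0050, dq/dtau = 0.2718


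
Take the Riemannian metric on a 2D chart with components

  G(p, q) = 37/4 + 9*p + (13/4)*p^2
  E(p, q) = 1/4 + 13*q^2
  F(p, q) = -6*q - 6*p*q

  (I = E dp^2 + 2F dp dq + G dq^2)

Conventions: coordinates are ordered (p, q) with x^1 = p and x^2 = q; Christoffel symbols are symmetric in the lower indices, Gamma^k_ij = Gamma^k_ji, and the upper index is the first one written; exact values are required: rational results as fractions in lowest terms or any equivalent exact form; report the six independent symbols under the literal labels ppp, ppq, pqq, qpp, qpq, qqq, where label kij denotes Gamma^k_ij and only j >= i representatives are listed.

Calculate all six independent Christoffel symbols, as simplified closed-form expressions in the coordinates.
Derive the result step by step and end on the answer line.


E = 1/4 + 13*q^2; F = -6*q - 6*p*q; G = 37/4 + 9*p + (13/4)*p^2
Gamma^k_ij = (1/2) g^{kl} (d_i g_jl + d_j g_il - d_l g_ij), with g^inv = (1/(EG-F^2)) [[G, -F], [-F, E]]
first partials: E_p = 0, E_q = 26*q, F_p = -6*q, F_q = -6 - 6*p, G_p = 9 + (13/2)*p, G_q = 0
D = EG - F^2 = 37/16 + (9/4)*p + (337/4)*q^2 + (13/16)*p^2 + 45*p*q^2 + (25/4)*p^2*q^2
expanded: Gamma^p_pp = (G E_p - 2F F_p + F E_q)/(2D), Gamma^p_pq = (G E_q - F G_p)/(2D), Gamma^p_qq = (2G F_q - G G_p - F G_q)/(2D), Gamma^q_pp = (2E F_p - E E_q - F E_p)/(2D), Gamma^q_pq = (E G_p - F E_q)/(2D), Gamma^q_qq = (E G_q - 2F F_q + F G_p)/(2D); substitute and cancel common factors

Answer: Gamma_ppp = (-1824*p*q^2 - 1824*q^2)/(100*p^2*q^2 + 13*p^2 + 720*p*q^2 + 36*p + 1348*q^2 + 37), Gamma_ppq = (988*p^2*q + 2616*p*q + 2356*q)/(100*p^2*q^2 + 13*p^2 + 720*p*q^2 + 36*p + 1348*q^2 + 37), Gamma_pqq = (-481*p^3 - 1878*p^2 - 2881*p - 1554)/(100*p^2*q^2 + 13*p^2 + 720*p*q^2 + 36*p + 1348*q^2 + 37), Gamma_qpp = (-3952*q^3 - 76*q)/(100*p^2*q^2 + 13*p^2 + 720*p*q^2 + 36*p + 1348*q^2 + 37), Gamma_qpq = (1924*p*q^2 + 13*p + 2184*q^2 + 18)/(100*p^2*q^2 + 13*p^2 + 720*p*q^2 + 36*p + 1348*q^2 + 37), Gamma_qqq = (-888*p^2*q - 1896*p*q - 1008*q)/(100*p^2*q^2 + 13*p^2 + 720*p*q^2 + 36*p + 1348*q^2 + 37)


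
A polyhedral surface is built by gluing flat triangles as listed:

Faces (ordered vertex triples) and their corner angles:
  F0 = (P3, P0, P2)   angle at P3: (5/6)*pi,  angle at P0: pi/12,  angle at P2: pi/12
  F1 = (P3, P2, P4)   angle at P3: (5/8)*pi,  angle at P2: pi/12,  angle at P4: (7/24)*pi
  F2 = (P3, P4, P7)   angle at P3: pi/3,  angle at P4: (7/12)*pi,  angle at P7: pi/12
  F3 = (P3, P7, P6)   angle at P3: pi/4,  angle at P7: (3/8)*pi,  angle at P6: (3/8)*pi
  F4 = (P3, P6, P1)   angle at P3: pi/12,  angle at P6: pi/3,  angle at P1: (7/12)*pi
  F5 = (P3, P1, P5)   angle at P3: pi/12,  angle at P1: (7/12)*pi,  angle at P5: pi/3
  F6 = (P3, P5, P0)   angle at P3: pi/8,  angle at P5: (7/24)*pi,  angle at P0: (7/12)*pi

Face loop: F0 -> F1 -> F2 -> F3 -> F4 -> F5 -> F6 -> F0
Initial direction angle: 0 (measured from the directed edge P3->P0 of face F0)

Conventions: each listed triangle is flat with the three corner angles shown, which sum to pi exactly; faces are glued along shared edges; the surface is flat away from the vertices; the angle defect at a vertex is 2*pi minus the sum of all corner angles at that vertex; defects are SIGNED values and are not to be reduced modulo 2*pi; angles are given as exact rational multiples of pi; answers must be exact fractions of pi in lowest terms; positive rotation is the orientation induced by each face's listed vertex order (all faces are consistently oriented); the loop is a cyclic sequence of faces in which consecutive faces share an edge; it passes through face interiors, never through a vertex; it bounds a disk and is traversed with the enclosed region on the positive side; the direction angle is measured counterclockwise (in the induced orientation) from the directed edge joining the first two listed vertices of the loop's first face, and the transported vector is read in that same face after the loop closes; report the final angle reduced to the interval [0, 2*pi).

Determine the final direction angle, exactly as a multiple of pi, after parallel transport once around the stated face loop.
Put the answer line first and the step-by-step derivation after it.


Answer: final direction angle = (5/3)*pi

enclosed vertex P3: corner angles sum to (7/3)*pi, defect = 2*pi - (7/3)*pi = -pi/3
by Gauss-Bonnet the loop rotates the vector by the enclosed defect sum (positive orientation, mod 2*pi)
final angle = 0 - pi/3 = (5/3)*pi (mod 2*pi)


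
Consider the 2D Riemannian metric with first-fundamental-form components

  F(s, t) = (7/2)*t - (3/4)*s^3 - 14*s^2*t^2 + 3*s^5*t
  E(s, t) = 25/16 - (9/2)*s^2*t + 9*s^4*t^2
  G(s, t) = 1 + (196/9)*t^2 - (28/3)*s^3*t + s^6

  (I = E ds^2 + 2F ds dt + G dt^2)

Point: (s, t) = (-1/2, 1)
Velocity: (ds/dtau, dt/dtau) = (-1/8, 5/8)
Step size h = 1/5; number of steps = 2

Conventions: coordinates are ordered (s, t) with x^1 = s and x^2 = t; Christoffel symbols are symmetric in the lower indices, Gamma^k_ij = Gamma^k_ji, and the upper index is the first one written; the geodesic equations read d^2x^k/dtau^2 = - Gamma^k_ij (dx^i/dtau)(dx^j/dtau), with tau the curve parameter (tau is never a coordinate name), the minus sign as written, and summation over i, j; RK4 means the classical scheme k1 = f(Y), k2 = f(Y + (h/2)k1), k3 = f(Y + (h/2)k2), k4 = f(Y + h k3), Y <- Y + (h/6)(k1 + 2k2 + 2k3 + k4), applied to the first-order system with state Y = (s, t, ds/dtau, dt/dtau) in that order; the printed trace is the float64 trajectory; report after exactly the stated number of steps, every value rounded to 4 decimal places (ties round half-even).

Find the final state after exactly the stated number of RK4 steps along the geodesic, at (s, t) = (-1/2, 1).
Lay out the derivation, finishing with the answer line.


f(Y) = (ds/dtau, dt/dtau, -Gamma^s_ij Y'^i Y'^j, -Gamma^t_ij Y'^i Y'^j) with the Gammas evaluated at the stage position; h = 0.200000; intermediate values shown to 6 dp
step 0: s = -0.5000, t = 1.0000, ds/dtau = -0.1250, dt/dtau = 0.6250
step 1:
  k1: at (s, t) = (-0.500000, 1.000000), (ds/dtau, dt/dtau) = (-0.125000, 0.625000); Gamma_sss = 0.000000, Gamma_sst = 0.000000, Gamma_stt = 0.000000, Gamma_tss = 0.599957, Gamma_tst = -0.149989, Gamma_ttt = 0.933266; k1 = (-0.125000, 0.625000, 0.000000, -0.397367)
  k2: at (s, t) = (-0.512500, 1.062500), (ds/dtau, dt/dtau) = (-0.125000, 0.585263); Gamma_sss = -0.010575, Gamma_sst = 0.002550, Gamma_stt = -0.015105, Gamma_tss = 0.617524, Gamma_tst = -0.148932, Gamma_ttt = 0.882036; k2 = (-0.125000, 0.585263, 0.005712, -0.333567)
  k3: at (s, t) = (-0.512500, 1.058526), (ds/dtau, dt/dtau) = (-0.124429, 0.591643); Gamma_sss = -0.010229, Gamma_sst = 0.002476, Gamma_stt = -0.014666, Gamma_tss = 0.617306, Gamma_tst = -0.149439, Gamma_ttt = 0.885035; k3 = (-0.124429, 0.591643, 0.005657, -0.341359)
  k4: at (s, t) = (-0.524886, 1.118329), (ds/dtau, dt/dtau) = (-0.123869, 0.556728); Gamma_sss = -0.020604, Gamma_sst = 0.004835, Gamma_stt = -0.027300, Gamma_tss = 0.633951, Gamma_tst = -0.148772, Gamma_ttt = 0.839995; k4 = (-0.123869, 0.556728, 0.009445, -0.290599)
  Y <- Y + (h/6)(k1 + 2k2 + 2k3 + k4): s = -0.5249, t = 1.1179, ds/dtau = -0.1239, dt/dtau = 0.5571
step 2:
  k1: at (s, t) = (-0.524924, 1.117851), (ds/dtau, dt/dtau) = (-0.123927, 0.557073); Gamma_sss = -0.020582, Gamma_sst = 0.004833, Gamma_stt = -0.027281, Gamma_tss = 0.633970, Gamma_tst = -0.148851, Gamma_ttt = 0.840318; k1 = (-0.123927, 0.557073, 0.009450, -0.291065)
  k2: at (s, t) = (-0.537317, 1.173559), (ds/dtau, dt/dtau) = (-0.122982, 0.527966); Gamma_sss = -0.030747, Gamma_sst = 0.007039, Gamma_stt = -0.037924, Gamma_tss = 0.649862, Gamma_tst = -0.148771, Gamma_ttt = 0.801570; k2 = (-0.122982, 0.527966, 0.011950, -0.252585)
  k3: at (s, t) = (-0.537222, 1.170648), (ds/dtau, dt/dtau) = (-0.122732, 0.531814); Gamma_sss = -0.030478, Gamma_sst = 0.006993, Gamma_stt = -0.037693, Gamma_tss = 0.649640, Gamma_tst = -0.149063, Gamma_ttt = 0.803429; k3 = (-0.122732, 0.531814, 0.012033, -0.256476)
  k4: at (s, t) = (-0.549471, 1.224214), (ds/dtau, dt/dtau) = (-0.121521, 0.505778); Gamma_sss = -0.040579, Gamma_sst = 0.009107, Gamma_stt = -0.046920, Gamma_tss = 0.664814, Gamma_tst = -0.149196, Gamma_ttt = 0.768695; k4 = (-0.121521, 0.505778, 0.013721, -0.224798)
  Y <- Y + (h/6)(k1 + 2k2 + 2k3 + k4): s = -0.5495, t = 1.2239, ds/dtau = -0.1216, dt/dtau = 0.5059

Answer: s = -0.5495, t = 1.2239, ds/dtau = -0.1216, dt/dtau = 0.5059


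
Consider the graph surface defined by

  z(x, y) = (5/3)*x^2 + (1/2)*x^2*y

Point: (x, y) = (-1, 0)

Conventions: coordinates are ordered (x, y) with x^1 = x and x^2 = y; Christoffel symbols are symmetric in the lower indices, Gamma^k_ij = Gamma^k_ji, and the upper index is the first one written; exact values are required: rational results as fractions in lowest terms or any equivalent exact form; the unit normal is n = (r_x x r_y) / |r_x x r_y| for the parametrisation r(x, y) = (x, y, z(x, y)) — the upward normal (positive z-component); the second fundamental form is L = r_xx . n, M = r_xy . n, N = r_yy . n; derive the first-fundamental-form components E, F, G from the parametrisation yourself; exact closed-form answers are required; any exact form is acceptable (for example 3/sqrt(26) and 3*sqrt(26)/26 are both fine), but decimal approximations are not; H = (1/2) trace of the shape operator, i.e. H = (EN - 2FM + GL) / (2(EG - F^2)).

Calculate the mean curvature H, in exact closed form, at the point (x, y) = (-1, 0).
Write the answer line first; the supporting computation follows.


Answer: H = 18*sqrt(445)/39605

z_x = -10/3, z_y = 1/2, z_xx = 10/3, z_xy = -1, z_yy = 0
E = 109/9, F = -5/3, G = 5/4; answer radicand W^2 = 445/36
unnormalised second-form numerators: l = 10/3, m = -1, n = 0; L = l/sqrt(445/36), and similarly M = m/sqrt(W^2), N = n/sqrt(W^2)
H = (E*n - 2*F*m + G*l) / (2*(EG - F^2)*sqrt(W^2)); E*n - 2*F*m + G*l = 5/6, EG - F^2 = 445/36, so H = (3/89)/sqrt(445/36)


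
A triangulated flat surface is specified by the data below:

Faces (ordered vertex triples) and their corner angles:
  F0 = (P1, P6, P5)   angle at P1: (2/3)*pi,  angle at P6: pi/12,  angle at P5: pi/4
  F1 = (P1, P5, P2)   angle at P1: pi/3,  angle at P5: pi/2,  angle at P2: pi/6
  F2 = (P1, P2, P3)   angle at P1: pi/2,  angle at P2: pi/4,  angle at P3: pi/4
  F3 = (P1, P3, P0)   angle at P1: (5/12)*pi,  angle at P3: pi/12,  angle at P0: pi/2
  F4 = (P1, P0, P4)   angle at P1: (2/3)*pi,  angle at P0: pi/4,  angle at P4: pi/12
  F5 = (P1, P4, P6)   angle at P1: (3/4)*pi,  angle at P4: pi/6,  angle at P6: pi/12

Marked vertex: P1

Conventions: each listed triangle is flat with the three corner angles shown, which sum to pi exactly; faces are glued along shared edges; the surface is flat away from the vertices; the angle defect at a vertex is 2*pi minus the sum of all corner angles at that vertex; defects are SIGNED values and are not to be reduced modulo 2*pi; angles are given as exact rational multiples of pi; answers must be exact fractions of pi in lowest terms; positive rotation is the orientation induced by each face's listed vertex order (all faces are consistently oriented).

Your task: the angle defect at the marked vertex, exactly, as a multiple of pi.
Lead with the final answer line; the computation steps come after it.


Answer: defect(P1) = (-4/3)*pi

Sum of corner angles at P1: (10/3)*pi
defect = 2*pi - (10/3)*pi


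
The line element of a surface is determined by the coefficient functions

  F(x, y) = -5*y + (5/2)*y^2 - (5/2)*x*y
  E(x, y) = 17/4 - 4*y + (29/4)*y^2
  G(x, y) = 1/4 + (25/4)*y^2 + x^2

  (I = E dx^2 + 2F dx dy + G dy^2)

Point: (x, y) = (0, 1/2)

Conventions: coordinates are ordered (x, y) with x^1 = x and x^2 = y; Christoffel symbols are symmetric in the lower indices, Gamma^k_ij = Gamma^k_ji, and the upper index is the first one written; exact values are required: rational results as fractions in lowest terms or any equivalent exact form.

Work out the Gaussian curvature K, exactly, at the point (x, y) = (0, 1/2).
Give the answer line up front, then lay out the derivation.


Answer: K = -888256/970225

E = 65/16, F = -15/8, G = 29/16, EG - F^2 = 985/256 at the point
E_x = 0, E_y = 13/4, F_x = -5/4, F_y = -5/2, G_x = 0, G_y = 25/4
E_yy = 29/2, F_xy = -5/2, G_xx = 2
Brioschi: K = (det M1 - det M2) / (EG - F^2)^2 with the standard first/second-derivative matrices M1, M2.
M1 = [[-E_yy/2 + F_xy - G_xx/2, E_x/2, F_x - E_y/2], [F_y - G_x/2, E, F], [G_y/2, F, G]] = [[-43/4, 0, -23/8], [-5/2, 65/16, -15/8], [25/8, -15/8, 29/16]]; det M1 = -4695/256
M2 = [[0, E_y/2, G_x/2], [E_y/2, E, F], [G_x/2, F, G]] = [[0, 13/8, 0], [13/8, 65/16, -15/8], [0, -15/8, 29/16]]; det M2 = -4901/1024
det M1 - det M2 = -13879/1024; K = -13879/1024 / (985/256)^2 = -888256/970225


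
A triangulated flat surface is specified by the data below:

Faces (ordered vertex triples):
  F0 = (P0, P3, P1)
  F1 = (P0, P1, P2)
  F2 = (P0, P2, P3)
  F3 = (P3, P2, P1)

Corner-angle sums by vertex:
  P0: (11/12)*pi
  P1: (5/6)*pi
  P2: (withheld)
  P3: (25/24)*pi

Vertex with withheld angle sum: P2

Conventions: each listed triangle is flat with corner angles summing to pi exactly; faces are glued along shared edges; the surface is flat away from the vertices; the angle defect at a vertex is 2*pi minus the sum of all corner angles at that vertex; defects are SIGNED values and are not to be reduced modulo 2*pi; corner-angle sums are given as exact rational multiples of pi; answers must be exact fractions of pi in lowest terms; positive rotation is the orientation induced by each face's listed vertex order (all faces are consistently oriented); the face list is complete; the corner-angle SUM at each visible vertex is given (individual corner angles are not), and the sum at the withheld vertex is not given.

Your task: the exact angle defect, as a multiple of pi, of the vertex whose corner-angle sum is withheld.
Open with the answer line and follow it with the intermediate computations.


Answer: defect(P2) = (19/24)*pi

V = 4, E = 6, F = 4; chi = V - E + F = 2
Gauss-Bonnet: total defect = 2*pi*chi = 4*pi; visible defects sum to (77/24)*pi


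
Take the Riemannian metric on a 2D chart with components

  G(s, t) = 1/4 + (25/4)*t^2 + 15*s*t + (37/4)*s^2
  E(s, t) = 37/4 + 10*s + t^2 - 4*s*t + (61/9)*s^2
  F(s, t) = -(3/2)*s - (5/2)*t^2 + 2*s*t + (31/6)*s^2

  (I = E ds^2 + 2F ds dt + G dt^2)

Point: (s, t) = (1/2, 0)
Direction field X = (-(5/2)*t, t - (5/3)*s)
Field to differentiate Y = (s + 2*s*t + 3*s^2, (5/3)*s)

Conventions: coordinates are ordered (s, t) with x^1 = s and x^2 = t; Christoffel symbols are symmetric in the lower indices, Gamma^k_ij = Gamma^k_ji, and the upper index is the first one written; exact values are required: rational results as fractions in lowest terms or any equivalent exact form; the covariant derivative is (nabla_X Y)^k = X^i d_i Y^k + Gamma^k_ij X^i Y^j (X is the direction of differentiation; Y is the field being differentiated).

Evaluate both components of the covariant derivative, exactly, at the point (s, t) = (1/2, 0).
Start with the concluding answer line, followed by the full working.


Answer: (nabla_X Y)^s = -28565/56076, (nabla_X Y)^t = -166255/56076

E = 287/18, F = 13/24, G = 41/16 at the point
E_s = 151/9, E_t = -2, F_s = 11/3, F_t = 1, G_s = 37/4, G_t = 15/2
EG - F^2 = 23365/576;  g^inv = (576/23365) * [[41/16, -13/24], [-13/24, 287/18]]
first-kind symbols [ij,l] = (1/2)(d_i g_jl + d_j g_il - d_l g_ij): [ss,s] = E_s/2 = 151/18, [ss,t] = F_s - E_t/2 = 14/3, [st,s] = E_t/2 = -1, [st,t] = G_s/2 = 37/8, [tt,s] = F_t - G_s/2 = -29/8, [tt,t] = G_t/2 = 15/4
Gamma^s_ij = (G*[ij,s] - F*[ij,t])/(EG - F^2), Gamma^t_ij = (E*[ij,t] - F*[ij,s])/(EG - F^2)
Gamma_sss = 10926/23365, Gamma_sst = -2919/23365, Gamma_stt = -13041/46730, Gamma_tss = 120724/70095, Gamma_tst = 42788/23365, Gamma_ttt = 35571/23365
X = (0, -5/6), Y = (5/4, 5/6) at the point


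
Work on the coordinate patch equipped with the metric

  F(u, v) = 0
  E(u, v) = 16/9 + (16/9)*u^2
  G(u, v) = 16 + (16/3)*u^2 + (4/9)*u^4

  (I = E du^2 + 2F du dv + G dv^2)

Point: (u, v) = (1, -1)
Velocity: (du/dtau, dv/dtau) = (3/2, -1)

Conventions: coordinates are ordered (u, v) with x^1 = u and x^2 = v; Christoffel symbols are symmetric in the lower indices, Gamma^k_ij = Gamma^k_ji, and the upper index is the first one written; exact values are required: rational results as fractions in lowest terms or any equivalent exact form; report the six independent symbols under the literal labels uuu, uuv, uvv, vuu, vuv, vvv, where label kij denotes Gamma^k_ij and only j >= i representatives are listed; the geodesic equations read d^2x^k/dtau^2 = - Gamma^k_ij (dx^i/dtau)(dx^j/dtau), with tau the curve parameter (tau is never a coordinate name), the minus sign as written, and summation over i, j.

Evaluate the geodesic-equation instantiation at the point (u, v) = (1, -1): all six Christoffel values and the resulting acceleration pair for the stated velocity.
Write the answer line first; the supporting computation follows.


Answer: Gamma_uuu = 1/2, Gamma_uuv = 0, Gamma_uvv = -7/4, Gamma_vuu = 0, Gamma_vuv = 2/7, Gamma_vvv = 0; accelerations (d^2u/dtau^2, d^2v/dtau^2) = (5/8, 6/7)

E = 32/9, F = 0, G = 196/9 at the point
E_u = 32/9, E_v = 0, F_u = 0, F_v = 0, G_u = 112/9, G_v = 0
EG - F^2 = 6272/81;  g^inv = (81/6272) * [[196/9, 0], [0, 32/9]]
first-kind symbols [ij,l] = (1/2)(d_i g_jl + d_j g_il - d_l g_ij): [uu,u] = E_u/2 = 16/9, [uu,v] = F_u - E_v/2 = 0, [uv,u] = E_v/2 = 0, [uv,v] = G_u/2 = 56/9, [vv,u] = F_v - G_u/2 = -56/9, [vv,v] = G_v/2 = 0
Gamma^u_ij = (G*[ij,u] - F*[ij,v])/(EG - F^2), Gamma^v_ij = (E*[ij,v] - F*[ij,u])/(EG - F^2)
Gamma_uuu = 1/2, Gamma_uuv = 0, Gamma_uvv = -7/4, Gamma_vuu = 0, Gamma_vuv = 2/7, Gamma_vvv = 0
d^2u/dtau^2 = -(Gamma_uuu*(3/2)^2 + 2*Gamma_uuv*(3/2)*(-1) + Gamma_uvv*(-1)^2) = 5/8
d^2v/dtau^2 = -(Gamma_vuu*(3/2)^2 + 2*Gamma_vuv*(3/2)*(-1) + Gamma_vvv*(-1)^2) = 6/7


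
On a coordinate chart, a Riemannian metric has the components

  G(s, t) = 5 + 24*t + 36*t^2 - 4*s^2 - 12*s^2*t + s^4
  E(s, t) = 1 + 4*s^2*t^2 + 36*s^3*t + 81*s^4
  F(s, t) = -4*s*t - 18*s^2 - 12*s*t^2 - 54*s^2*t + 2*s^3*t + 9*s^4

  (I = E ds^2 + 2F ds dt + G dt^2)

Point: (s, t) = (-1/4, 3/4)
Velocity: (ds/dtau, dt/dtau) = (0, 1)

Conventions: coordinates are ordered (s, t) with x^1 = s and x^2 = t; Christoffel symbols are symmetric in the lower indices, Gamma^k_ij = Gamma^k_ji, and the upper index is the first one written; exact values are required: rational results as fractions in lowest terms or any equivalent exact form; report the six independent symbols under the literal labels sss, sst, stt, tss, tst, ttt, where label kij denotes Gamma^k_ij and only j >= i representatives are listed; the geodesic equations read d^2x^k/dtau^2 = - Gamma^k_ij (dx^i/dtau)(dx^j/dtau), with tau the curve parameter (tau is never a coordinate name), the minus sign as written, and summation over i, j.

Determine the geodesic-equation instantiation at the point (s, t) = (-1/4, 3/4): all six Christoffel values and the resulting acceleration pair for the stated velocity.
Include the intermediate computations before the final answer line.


E = 265/256, F = -309/256, G = 10865/256 at the point
E_s = -9/8, E_t = -3/16, F_s = 615/32, F_t = 67/32, G_s = 103/16, G_t = 309/4
EG - F^2 = 5437/128;  g^inv = (128/5437) * [[10865/256, 309/256], [309/256, 265/256]]
first-kind symbols [ij,l] = (1/2)(d_i g_jl + d_j g_il - d_l g_ij): [ss,s] = E_s/2 = -9/16, [ss,t] = F_s - E_t/2 = 309/16, [st,s] = E_t/2 = -3/32, [st,t] = G_s/2 = 103/32, [tt,s] = F_t - G_s/2 = -9/8, [tt,t] = G_t/2 = 309/8
Gamma^s_ij = (G*[ij,s] - F*[ij,t])/(EG - F^2), Gamma^t_ij = (E*[ij,t] - F*[ij,s])/(EG - F^2)
Gamma_sss = -72/5437, Gamma_sst = -12/5437, Gamma_stt = -144/5437, Gamma_tss = 2472/5437, Gamma_tst = 412/5437, Gamma_ttt = 4944/5437
d^2s/dtau^2 = -(Gamma_sss*(0)^2 + 2*Gamma_sst*(0)*(1) + Gamma_stt*(1)^2) = 144/5437
d^2t/dtau^2 = -(Gamma_tss*(0)^2 + 2*Gamma_tst*(0)*(1) + Gamma_ttt*(1)^2) = -4944/5437

Answer: Gamma_sss = -72/5437, Gamma_sst = -12/5437, Gamma_stt = -144/5437, Gamma_tss = 2472/5437, Gamma_tst = 412/5437, Gamma_ttt = 4944/5437; accelerations (d^2s/dtau^2, d^2t/dtau^2) = (144/5437, -4944/5437)


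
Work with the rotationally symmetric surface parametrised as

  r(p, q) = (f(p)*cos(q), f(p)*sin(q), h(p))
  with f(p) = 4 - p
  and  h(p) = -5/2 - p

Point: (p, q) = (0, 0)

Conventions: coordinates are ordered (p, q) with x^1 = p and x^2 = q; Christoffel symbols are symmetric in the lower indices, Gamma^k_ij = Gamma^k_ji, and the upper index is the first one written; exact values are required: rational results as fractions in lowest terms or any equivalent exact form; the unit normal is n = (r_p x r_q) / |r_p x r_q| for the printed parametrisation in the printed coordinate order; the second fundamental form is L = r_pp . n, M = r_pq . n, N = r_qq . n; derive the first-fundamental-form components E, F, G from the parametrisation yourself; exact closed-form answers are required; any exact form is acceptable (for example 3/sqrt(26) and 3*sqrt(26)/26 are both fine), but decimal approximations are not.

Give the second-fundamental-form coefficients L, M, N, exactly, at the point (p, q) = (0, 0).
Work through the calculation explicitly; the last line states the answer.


f = 4, f' = -1, f'' = 0, h' = -1, h'' = 0
E = 2, F = 0, G = 16; answer radicand W^2 = 2
unnormalised second-form numerators: l = 0, m = 0, n = -4; L = l/sqrt(2), and similarly M = m/sqrt(W^2), N = n/sqrt(W^2)

Answer: L = 0, M = 0, N = -2*sqrt(2)


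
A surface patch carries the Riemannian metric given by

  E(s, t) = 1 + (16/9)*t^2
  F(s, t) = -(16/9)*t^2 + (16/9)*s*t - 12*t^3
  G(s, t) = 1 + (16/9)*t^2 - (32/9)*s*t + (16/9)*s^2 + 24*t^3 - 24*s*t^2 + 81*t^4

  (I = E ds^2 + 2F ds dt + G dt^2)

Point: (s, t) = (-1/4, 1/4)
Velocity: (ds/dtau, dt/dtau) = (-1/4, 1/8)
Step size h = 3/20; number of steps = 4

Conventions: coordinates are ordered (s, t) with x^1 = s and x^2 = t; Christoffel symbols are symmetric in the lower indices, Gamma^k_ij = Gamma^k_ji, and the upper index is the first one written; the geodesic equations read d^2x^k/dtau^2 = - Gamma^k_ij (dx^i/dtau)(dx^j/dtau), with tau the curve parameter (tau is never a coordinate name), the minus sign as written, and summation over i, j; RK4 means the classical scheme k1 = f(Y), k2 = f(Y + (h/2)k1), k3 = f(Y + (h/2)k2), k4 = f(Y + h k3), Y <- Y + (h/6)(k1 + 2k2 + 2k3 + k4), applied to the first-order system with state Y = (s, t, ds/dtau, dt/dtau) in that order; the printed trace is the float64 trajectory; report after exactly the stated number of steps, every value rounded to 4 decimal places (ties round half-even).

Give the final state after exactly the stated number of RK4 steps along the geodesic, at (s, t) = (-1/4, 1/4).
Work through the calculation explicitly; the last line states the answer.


f(Y) = (ds/dtau, dt/dtau, -Gamma^s_ij Y'^i Y'^j, -Gamma^t_ij Y'^i Y'^j) with the Gammas evaluated at the stage position; h = 0.150000; intermediate values shown to 6 dp
step 0: s = -0.2500, t = 0.2500, ds/dtau = -0.2500, dt/dtau = 0.1250
step 1:
  k1: at (s, t) = (-0.250000, 0.250000), (ds/dtau, dt/dtau) = (-0.250000, 0.125000); Gamma_sss = 0.000000, Gamma_sst = 0.169508, Gamma_stt = -0.741599, Gamma_tss = 0.000000, Gamma_tst = -0.625062, Gamma_ttt = 2.734647; k1 = (-0.250000, 0.125000, 0.022182, -0.081795)
  k2: at (s, t) = (-0.268750, 0.259375), (ds/dtau, dt/dtau) = (-0.248336, 0.118865); Gamma_sss = 0.000000, Gamma_sst = 0.162663, Gamma_stt = -0.732236, Gamma_tss = 0.000000, Gamma_tst = -0.615991, Gamma_ttt = 2.772922; k2 = (-0.248336, 0.118865, 0.019949, -0.075545)
  k3: at (s, t) = (-0.268625, 0.258915), (ds/dtau, dt/dtau) = (-0.248504, 0.119334); Gamma_sss = 0.000000, Gamma_sst = 0.162838, Gamma_stt = -0.732015, Gamma_tss = 0.000000, Gamma_tst = -0.616371, Gamma_ttt = 2.770806; k3 = (-0.248504, 0.119334, 0.020082, -0.076015)
  k4: at (s, t) = (-0.287276, 0.267900), (ds/dtau, dt/dtau) = (-0.246988, 0.113598); Gamma_sss = 0.000000, Gamma_sst = 0.156201, Gamma_stt = -0.721128, Gamma_tss = 0.000000, Gamma_tst = -0.606163, Gamma_ttt = 2.798444; k4 = (-0.246988, 0.113598, 0.018071, -0.070127)
  Y <- Y + (h/6)(k1 + 2k2 + 2k3 + k4): s = -0.2873, t = 0.2679, ds/dtau = -0.2470, dt/dtau = 0.1136
step 2:
  k1: at (s, t) = (-0.287267, 0.267875), (ds/dtau, dt/dtau) = (-0.246992, 0.113624); Gamma_sss = 0.000000, Gamma_sst = 0.156212, Gamma_stt = -0.721122, Gamma_tss = 0.000000, Gamma_tst = -0.606187, Gamma_ttt = 2.798347; k1 = (-0.246992, 0.113624, 0.018078, -0.070152)
  k2: at (s, t) = (-0.305791, 0.276397), (ds/dtau, dt/dtau) = (-0.245636, 0.108363); Gamma_sss = 0.000000, Gamma_sst = 0.149875, Gamma_stt = -0.709112, Gamma_tss = 0.000000, Gamma_tst = -0.595308, Gamma_ttt = 2.816612; k2 = (-0.245636, 0.108363, 0.016305, -0.064765)
  k3: at (s, t) = (-0.305689, 0.276002), (ds/dtau, dt/dtau) = (-0.245769, 0.108767); Gamma_sss = 0.000000, Gamma_sst = 0.150030, Gamma_stt = -0.709046, Gamma_tss = 0.000000, Gamma_tst = -0.595705, Gamma_ttt = 2.815321; k3 = (-0.245769, 0.108767, 0.016409, -0.065154)
  k4: at (s, t) = (-0.324132, 0.284190), (ds/dtau, dt/dtau) = (-0.244531, 0.103851); Gamma_sss = 0.000000, Gamma_sst = 0.143983, Gamma_stt = -0.696382, Gamma_tss = 0.000000, Gamma_tst = -0.584402, Gamma_ttt = 2.826497; k4 = (-0.244531, 0.103851, 0.014823, -0.060165)
  Y <- Y + (h/6)(k1 + 2k2 + 2k3 + k4): s = -0.3241, t = 0.2842, ds/dtau = -0.2445, dt/dtau = 0.1039
step 3:
  k1: at (s, t) = (-0.324125, 0.284168), (ds/dtau, dt/dtau) = (-0.244534, 0.103870); Gamma_sss = 0.000000, Gamma_sst = 0.143992, Gamma_stt = -0.696382, Gamma_tss = 0.000000, Gamma_tst = -0.584425, Gamma_ttt = 2.826439; k1 = (-0.244534, 0.103870, 0.014828, -0.060183)
  k2: at (s, t) = (-0.342465, 0.291958), (ds/dtau, dt/dtau) = (-0.243422, 0.099356); Gamma_sss = 0.000000, Gamma_sst = 0.138281, Gamma_stt = -0.683309, Gamma_tss = 0.000000, Gamma_tst = -0.572998, Gamma_ttt = 2.831436; k2 = (-0.243422, 0.099356, 0.013434, -0.055668)
  k3: at (s, t) = (-0.342382, 0.291620), (ds/dtau, dt/dtau) = (-0.243526, 0.099695); Gamma_sss = 0.000000, Gamma_sst = 0.138412, Gamma_stt = -0.683323, Gamma_tss = 0.000000, Gamma_tst = -0.573373, Gamma_ttt = 2.830668; k3 = (-0.243526, 0.099695, 0.013512, -0.055975)
  k4: at (s, t) = (-0.360654, 0.299122), (ds/dtau, dt/dtau) = (-0.242507, 0.095474); Gamma_sss = 0.000000, Gamma_sst = 0.133003, Gamma_stt = -0.670092, Gamma_tss = 0.000000, Gamma_tst = -0.561911, Gamma_ttt = 2.830994; k4 = (-0.242507, 0.095474, 0.012267, -0.051825)
  Y <- Y + (h/6)(k1 + 2k2 + 2k3 + k4): s = -0.3606, t = 0.2991, ds/dtau = -0.2425, dt/dtau = 0.0955
step 4:
  k1: at (s, t) = (-0.360648, 0.299104), (ds/dtau, dt/dtau) = (-0.242509, 0.095488); Gamma_sss = 0.000000, Gamma_sst = 0.133011, Gamma_stt = -0.670095, Gamma_tss = 0.000000, Gamma_tst = -0.561932, Gamma_ttt = 2.830961; k1 = (-0.242509, 0.095488, 0.012270, -0.051837)
  k2: at (s, t) = (-0.378837, 0.306266), (ds/dtau, dt/dtau) = (-0.241589, 0.091600); Gamma_sss = 0.000000, Gamma_sst = 0.127927, Gamma_stt = -0.656853, Gamma_tss = 0.000000, Gamma_tst = -0.550630, Gamma_ttt = 2.827258; k2 = (-0.241589, 0.091600, 0.011173, -0.048093)
  k3: at (s, t) = (-0.378768, 0.305974), (ds/dtau, dt/dtau) = (-0.241671, 0.091881); Gamma_sss = 0.000000, Gamma_sst = 0.128035, Gamma_stt = -0.656905, Gamma_tss = 0.000000, Gamma_tst = -0.550966, Gamma_ttt = 2.826817; k3 = (-0.241671, 0.091881, 0.011232, -0.048333)
  k4: at (s, t) = (-0.396899, 0.312887), (ds/dtau, dt/dtau) = (-0.240824, 0.088238); Gamma_sss = 0.000000, Gamma_sst = 0.123235, Gamma_stt = -0.643778, Gamma_tss = 0.000000, Gamma_tst = -0.539832, Gamma_ttt = 2.820063; k4 = (-0.240824, 0.088238, 0.010250, -0.044899)
  Y <- Y + (h/6)(k1 + 2k2 + 2k3 + k4): s = -0.3969, t = 0.3129, ds/dtau = -0.2408, dt/dtau = 0.0882

Answer: s = -0.3969, t = 0.3129, ds/dtau = -0.2408, dt/dtau = 0.0882


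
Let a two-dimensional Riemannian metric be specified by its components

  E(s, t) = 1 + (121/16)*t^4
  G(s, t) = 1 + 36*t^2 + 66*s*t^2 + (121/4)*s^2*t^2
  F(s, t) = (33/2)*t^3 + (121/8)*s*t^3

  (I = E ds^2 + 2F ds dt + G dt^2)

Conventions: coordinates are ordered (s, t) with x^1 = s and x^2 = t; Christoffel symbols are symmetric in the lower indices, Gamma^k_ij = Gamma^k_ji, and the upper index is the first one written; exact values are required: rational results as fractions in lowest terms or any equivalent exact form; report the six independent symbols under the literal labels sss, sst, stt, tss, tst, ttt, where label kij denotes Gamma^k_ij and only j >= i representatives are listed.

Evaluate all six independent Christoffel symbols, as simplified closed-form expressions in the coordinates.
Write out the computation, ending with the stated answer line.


E = 1 + (121/16)*t^4; F = (33/2)*t^3 + (121/8)*s*t^3; G = 1 + 36*t^2 + 66*s*t^2 + (121/4)*s^2*t^2
Gamma^k_ij = (1/2) g^{kl} (d_i g_jl + d_j g_il - d_l g_ij), with g^inv = (1/(EG-F^2)) [[G, -F], [-F, E]]
first partials: E_s = 0, E_t = (121/4)*t^3, F_s = (121/8)*t^3, F_t = (99/2)*t^2 + (363/8)*s*t^2, G_s = 66*t^2 + (121/2)*s*t^2, G_t = 72*t + 132*s*t + (121/2)*s^2*t
D = EG - F^2 = 1 + 36*t^2 + 66*s*t^2 + (121/16)*t^4 + (121/4)*s^2*t^2
expanded: Gamma^s_ss = (G E_s - 2F F_s + F E_t)/(2D), Gamma^s_st = (G E_t - F G_s)/(2D), Gamma^s_tt = (2G F_t - G G_s - F G_t)/(2D), Gamma^t_ss = (2E F_s - E E_t - F E_s)/(2D), Gamma^t_st = (E G_s - F E_t)/(2D), Gamma^t_tt = (E G_t - 2F F_t + F G_s)/(2D); substitute and cancel common factors

Answer: Gamma_sss = 0, Gamma_sst = 242*t^3/(484*s^2*t^2 + 1056*s*t^2 + 121*t^4 + 576*t^2 + 16), Gamma_stt = (242*s*t^2 + 264*t^2)/(484*s^2*t^2 + 1056*s*t^2 + 121*t^4 + 576*t^2 + 16), Gamma_tss = 0, Gamma_tst = (484*s*t^2 + 528*t^2)/(484*s^2*t^2 + 1056*s*t^2 + 121*t^4 + 576*t^2 + 16), Gamma_ttt = (484*s^2*t + 1056*s*t + 576*t)/(484*s^2*t^2 + 1056*s*t^2 + 121*t^4 + 576*t^2 + 16)
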